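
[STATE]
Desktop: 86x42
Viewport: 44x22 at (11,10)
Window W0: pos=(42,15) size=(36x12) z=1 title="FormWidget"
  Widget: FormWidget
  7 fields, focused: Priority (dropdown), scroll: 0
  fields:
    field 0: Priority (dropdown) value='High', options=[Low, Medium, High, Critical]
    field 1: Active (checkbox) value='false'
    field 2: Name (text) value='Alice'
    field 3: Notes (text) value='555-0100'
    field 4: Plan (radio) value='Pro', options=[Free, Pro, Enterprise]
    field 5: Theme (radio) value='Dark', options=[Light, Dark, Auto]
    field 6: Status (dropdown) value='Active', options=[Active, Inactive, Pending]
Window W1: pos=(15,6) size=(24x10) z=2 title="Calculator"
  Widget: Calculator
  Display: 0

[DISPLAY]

    ┃┌───┬───┬───┬───┐     ┃                
    ┃│ 7 │ 8 │ 9 │ ÷ │     ┃                
    ┃├───┼───┼───┼───┤     ┃                
    ┃│ 4 │ 5 │ 6 │ × │     ┃                
    ┃└───┴───┴───┴───┘     ┃                
    ┗━━━━━━━━━━━━━━━━━━━━━━┛   ┏━━━━━━━━━━━━
                               ┃ FormWidget 
                               ┠────────────
                               ┃> Priority: 
                               ┃  Active:   
                               ┃  Name:     
                               ┃  Notes:    
                               ┃  Plan:     
                               ┃  Theme:    
                               ┃  Status:   
                               ┃            
                               ┗━━━━━━━━━━━━
                                            
                                            
                                            
                                            
                                            


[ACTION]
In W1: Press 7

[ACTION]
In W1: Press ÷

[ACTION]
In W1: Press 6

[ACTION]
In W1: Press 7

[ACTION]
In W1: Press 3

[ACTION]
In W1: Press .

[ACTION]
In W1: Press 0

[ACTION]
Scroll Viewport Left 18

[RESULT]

               ┃┌───┬───┬───┬───┐     ┃     
               ┃│ 7 │ 8 │ 9 │ ÷ │     ┃     
               ┃├───┼───┼───┼───┤     ┃     
               ┃│ 4 │ 5 │ 6 │ × │     ┃     
               ┃└───┴───┴───┴───┘     ┃     
               ┗━━━━━━━━━━━━━━━━━━━━━━┛   ┏━
                                          ┃ 
                                          ┠─
                                          ┃>
                                          ┃ 
                                          ┃ 
                                          ┃ 
                                          ┃ 
                                          ┃ 
                                          ┃ 
                                          ┃ 
                                          ┗━
                                            
                                            
                                            
                                            
                                            


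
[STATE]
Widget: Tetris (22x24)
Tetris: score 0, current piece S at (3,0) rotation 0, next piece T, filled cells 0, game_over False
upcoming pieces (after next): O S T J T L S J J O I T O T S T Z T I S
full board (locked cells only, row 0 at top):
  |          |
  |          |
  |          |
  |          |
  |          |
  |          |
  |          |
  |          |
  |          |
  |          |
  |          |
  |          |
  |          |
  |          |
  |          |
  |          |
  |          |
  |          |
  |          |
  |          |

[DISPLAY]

    ░░    │Next:      
   ░░     │ ▒         
          │▒▒▒        
          │           
          │           
          │           
          │Score:     
          │0          
          │           
          │           
          │           
          │           
          │           
          │           
          │           
          │           
          │           
          │           
          │           
          │           
          │           
          │           
          │           
          │           


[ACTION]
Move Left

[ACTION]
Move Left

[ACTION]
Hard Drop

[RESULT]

    ▒     │Next:      
   ▒▒▒    │▓▓         
          │▓▓         
          │           
          │           
          │           
          │Score:     
          │0          
          │           
          │           
          │           
          │           
          │           
          │           
          │           
          │           
          │           
          │           
  ░░      │           
 ░░       │           
          │           
          │           
          │           
          │           


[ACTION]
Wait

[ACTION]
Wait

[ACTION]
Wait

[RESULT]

          │Next:      
          │▓▓         
          │▓▓         
    ▒     │           
   ▒▒▒    │           
          │           
          │Score:     
          │0          
          │           
          │           
          │           
          │           
          │           
          │           
          │           
          │           
          │           
          │           
  ░░      │           
 ░░       │           
          │           
          │           
          │           
          │           


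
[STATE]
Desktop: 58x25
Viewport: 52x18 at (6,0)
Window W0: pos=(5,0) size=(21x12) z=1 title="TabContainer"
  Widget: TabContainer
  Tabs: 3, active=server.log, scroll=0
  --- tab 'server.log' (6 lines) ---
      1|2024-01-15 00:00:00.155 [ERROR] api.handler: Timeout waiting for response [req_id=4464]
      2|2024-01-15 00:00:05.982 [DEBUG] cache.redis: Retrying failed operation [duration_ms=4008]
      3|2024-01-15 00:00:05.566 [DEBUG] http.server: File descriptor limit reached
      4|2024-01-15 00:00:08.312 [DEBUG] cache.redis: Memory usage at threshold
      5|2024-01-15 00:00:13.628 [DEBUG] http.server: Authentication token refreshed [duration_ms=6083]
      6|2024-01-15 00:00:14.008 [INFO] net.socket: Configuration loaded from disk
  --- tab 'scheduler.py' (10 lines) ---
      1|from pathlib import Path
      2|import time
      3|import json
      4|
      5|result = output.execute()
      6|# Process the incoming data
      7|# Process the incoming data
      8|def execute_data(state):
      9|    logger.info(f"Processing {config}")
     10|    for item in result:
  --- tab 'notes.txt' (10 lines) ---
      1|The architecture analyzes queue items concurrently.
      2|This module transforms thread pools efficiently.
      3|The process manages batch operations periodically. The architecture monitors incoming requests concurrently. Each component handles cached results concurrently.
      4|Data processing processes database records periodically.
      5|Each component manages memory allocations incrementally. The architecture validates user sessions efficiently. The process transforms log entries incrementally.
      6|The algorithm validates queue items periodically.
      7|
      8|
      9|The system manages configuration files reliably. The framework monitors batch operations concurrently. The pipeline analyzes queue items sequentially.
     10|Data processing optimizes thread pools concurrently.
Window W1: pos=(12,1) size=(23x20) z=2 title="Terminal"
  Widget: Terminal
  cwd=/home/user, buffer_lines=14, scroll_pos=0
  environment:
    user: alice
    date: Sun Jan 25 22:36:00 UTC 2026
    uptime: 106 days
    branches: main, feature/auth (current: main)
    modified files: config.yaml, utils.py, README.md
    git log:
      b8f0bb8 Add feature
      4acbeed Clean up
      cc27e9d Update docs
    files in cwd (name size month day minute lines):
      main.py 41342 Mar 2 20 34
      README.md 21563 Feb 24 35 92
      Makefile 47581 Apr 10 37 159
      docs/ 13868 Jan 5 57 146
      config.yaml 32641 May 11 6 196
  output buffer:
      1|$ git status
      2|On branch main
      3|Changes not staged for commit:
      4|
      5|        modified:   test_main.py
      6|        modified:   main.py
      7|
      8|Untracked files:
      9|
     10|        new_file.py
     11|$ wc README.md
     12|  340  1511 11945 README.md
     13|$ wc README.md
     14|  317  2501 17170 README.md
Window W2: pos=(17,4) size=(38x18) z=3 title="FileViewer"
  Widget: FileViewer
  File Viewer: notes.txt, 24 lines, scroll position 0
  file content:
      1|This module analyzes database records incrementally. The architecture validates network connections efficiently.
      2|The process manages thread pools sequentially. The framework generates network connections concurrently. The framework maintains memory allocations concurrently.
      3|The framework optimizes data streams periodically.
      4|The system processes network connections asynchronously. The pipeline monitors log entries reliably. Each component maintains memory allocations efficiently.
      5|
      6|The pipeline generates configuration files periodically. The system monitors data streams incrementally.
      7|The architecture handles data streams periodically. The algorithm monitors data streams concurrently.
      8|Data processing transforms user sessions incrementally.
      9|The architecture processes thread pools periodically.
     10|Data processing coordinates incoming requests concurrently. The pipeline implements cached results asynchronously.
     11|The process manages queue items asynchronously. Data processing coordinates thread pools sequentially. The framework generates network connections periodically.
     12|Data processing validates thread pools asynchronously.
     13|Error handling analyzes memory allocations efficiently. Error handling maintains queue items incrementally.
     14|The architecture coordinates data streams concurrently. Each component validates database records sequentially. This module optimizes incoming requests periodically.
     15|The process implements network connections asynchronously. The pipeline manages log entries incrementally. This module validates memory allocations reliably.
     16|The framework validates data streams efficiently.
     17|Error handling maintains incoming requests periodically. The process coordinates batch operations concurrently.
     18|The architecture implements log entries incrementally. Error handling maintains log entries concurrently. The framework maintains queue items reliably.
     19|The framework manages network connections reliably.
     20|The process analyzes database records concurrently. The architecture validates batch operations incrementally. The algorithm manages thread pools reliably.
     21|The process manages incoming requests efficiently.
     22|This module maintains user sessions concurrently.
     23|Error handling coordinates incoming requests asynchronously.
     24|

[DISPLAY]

━━━━━━━━━━━━━━━━━━━┓                                
 TabCo┏━━━━━━━━━━━━━━━━━━━━━┓                       
──────┃ Terminal            ┃                       
[serve┠─────────────────────┨                       
──────┃$ gi┏━━━━━━━━━━━━━━━━━━━━━━━━━━━━━━━━━━━━┓   
2024-0┃On b┃ FileViewer                         ┃   
2024-0┃Chan┠────────────────────────────────────┨   
2024-0┃    ┃This module analyzes database recor▲┃   
2024-0┃    ┃The process manages thread pools se█┃   
2024-0┃    ┃The framework optimizes data stream░┃   
2024-0┃    ┃The system processes network connec░┃   
━━━━━━┃Untr┃                                   ░┃   
      ┃    ┃The pipeline generates configuratio░┃   
      ┃    ┃The architecture handles data strea░┃   
      ┃$ wc┃Data processing transforms user ses░┃   
      ┃  34┃The architecture processes thread p░┃   
      ┃$ wc┃Data processing coordinates incomin░┃   
      ┃  31┃The process manages queue items asy░┃   


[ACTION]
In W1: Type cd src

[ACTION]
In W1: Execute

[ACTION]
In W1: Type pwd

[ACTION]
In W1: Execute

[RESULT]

━━━━━━━━━━━━━━━━━━━┓                                
 TabCo┏━━━━━━━━━━━━━━━━━━━━━┓                       
──────┃ Terminal            ┃                       
[serve┠─────────────────────┨                       
──────┃    ┏━━━━━━━━━━━━━━━━━━━━━━━━━━━━━━━━━━━━┓   
2024-0┃    ┃ FileViewer                         ┃   
2024-0┃    ┠────────────────────────────────────┨   
2024-0┃    ┃This module analyzes database recor▲┃   
2024-0┃Untr┃The process manages thread pools se█┃   
2024-0┃    ┃The framework optimizes data stream░┃   
2024-0┃    ┃The system processes network connec░┃   
━━━━━━┃$ wc┃                                   ░┃   
      ┃  34┃The pipeline generates configuratio░┃   
      ┃$ wc┃The architecture handles data strea░┃   
      ┃  31┃Data processing transforms user ses░┃   
      ┃$ cd┃The architecture processes thread p░┃   
      ┃    ┃Data processing coordinates incomin░┃   
      ┃$ pw┃The process manages queue items asy░┃   


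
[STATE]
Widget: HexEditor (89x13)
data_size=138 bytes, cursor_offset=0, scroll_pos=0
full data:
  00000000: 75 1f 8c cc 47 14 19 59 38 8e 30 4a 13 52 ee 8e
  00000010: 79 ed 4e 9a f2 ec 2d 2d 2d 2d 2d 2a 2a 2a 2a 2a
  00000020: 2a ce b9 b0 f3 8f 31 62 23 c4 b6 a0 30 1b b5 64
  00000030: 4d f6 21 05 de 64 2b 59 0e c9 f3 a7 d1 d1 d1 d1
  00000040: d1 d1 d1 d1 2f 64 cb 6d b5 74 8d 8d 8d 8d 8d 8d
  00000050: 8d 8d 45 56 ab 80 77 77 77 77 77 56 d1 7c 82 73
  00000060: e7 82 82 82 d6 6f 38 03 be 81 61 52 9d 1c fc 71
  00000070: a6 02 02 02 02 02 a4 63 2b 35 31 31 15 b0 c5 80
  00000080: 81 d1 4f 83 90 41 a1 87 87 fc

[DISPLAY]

00000000  75 1f 8c cc 47 14 19 59  38 8e 30 4a 13 52 ee 8e  |u...G..Y8.0J.R..|           
00000010  79 ed 4e 9a f2 ec 2d 2d  2d 2d 2d 2a 2a 2a 2a 2a  |y.N...-----*****|           
00000020  2a ce b9 b0 f3 8f 31 62  23 c4 b6 a0 30 1b b5 64  |*.....1b#...0..d|           
00000030  4d f6 21 05 de 64 2b 59  0e c9 f3 a7 d1 d1 d1 d1  |M.!..d+Y........|           
00000040  d1 d1 d1 d1 2f 64 cb 6d  b5 74 8d 8d 8d 8d 8d 8d  |..../d.m.t......|           
00000050  8d 8d 45 56 ab 80 77 77  77 77 77 56 d1 7c 82 73  |..EV..wwwwwV.|.s|           
00000060  e7 82 82 82 d6 6f 38 03  be 81 61 52 9d 1c fc 71  |.....o8...aR...q|           
00000070  a6 02 02 02 02 02 a4 63  2b 35 31 31 15 b0 c5 80  |.......c+511....|           
00000080  81 d1 4f 83 90 41 a1 87  87 fc                    |..O..A....      |           
                                                                                         
                                                                                         
                                                                                         
                                                                                         


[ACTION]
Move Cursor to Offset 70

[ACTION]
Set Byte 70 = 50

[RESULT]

00000000  75 1f 8c cc 47 14 19 59  38 8e 30 4a 13 52 ee 8e  |u...G..Y8.0J.R..|           
00000010  79 ed 4e 9a f2 ec 2d 2d  2d 2d 2d 2a 2a 2a 2a 2a  |y.N...-----*****|           
00000020  2a ce b9 b0 f3 8f 31 62  23 c4 b6 a0 30 1b b5 64  |*.....1b#...0..d|           
00000030  4d f6 21 05 de 64 2b 59  0e c9 f3 a7 d1 d1 d1 d1  |M.!..d+Y........|           
00000040  d1 d1 d1 d1 2f 64 50 6d  b5 74 8d 8d 8d 8d 8d 8d  |..../dPm.t......|           
00000050  8d 8d 45 56 ab 80 77 77  77 77 77 56 d1 7c 82 73  |..EV..wwwwwV.|.s|           
00000060  e7 82 82 82 d6 6f 38 03  be 81 61 52 9d 1c fc 71  |.....o8...aR...q|           
00000070  a6 02 02 02 02 02 a4 63  2b 35 31 31 15 b0 c5 80  |.......c+511....|           
00000080  81 d1 4f 83 90 41 a1 87  87 fc                    |..O..A....      |           
                                                                                         
                                                                                         
                                                                                         
                                                                                         


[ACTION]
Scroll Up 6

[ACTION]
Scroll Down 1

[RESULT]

00000010  79 ed 4e 9a f2 ec 2d 2d  2d 2d 2d 2a 2a 2a 2a 2a  |y.N...-----*****|           
00000020  2a ce b9 b0 f3 8f 31 62  23 c4 b6 a0 30 1b b5 64  |*.....1b#...0..d|           
00000030  4d f6 21 05 de 64 2b 59  0e c9 f3 a7 d1 d1 d1 d1  |M.!..d+Y........|           
00000040  d1 d1 d1 d1 2f 64 50 6d  b5 74 8d 8d 8d 8d 8d 8d  |..../dPm.t......|           
00000050  8d 8d 45 56 ab 80 77 77  77 77 77 56 d1 7c 82 73  |..EV..wwwwwV.|.s|           
00000060  e7 82 82 82 d6 6f 38 03  be 81 61 52 9d 1c fc 71  |.....o8...aR...q|           
00000070  a6 02 02 02 02 02 a4 63  2b 35 31 31 15 b0 c5 80  |.......c+511....|           
00000080  81 d1 4f 83 90 41 a1 87  87 fc                    |..O..A....      |           
                                                                                         
                                                                                         
                                                                                         
                                                                                         
                                                                                         


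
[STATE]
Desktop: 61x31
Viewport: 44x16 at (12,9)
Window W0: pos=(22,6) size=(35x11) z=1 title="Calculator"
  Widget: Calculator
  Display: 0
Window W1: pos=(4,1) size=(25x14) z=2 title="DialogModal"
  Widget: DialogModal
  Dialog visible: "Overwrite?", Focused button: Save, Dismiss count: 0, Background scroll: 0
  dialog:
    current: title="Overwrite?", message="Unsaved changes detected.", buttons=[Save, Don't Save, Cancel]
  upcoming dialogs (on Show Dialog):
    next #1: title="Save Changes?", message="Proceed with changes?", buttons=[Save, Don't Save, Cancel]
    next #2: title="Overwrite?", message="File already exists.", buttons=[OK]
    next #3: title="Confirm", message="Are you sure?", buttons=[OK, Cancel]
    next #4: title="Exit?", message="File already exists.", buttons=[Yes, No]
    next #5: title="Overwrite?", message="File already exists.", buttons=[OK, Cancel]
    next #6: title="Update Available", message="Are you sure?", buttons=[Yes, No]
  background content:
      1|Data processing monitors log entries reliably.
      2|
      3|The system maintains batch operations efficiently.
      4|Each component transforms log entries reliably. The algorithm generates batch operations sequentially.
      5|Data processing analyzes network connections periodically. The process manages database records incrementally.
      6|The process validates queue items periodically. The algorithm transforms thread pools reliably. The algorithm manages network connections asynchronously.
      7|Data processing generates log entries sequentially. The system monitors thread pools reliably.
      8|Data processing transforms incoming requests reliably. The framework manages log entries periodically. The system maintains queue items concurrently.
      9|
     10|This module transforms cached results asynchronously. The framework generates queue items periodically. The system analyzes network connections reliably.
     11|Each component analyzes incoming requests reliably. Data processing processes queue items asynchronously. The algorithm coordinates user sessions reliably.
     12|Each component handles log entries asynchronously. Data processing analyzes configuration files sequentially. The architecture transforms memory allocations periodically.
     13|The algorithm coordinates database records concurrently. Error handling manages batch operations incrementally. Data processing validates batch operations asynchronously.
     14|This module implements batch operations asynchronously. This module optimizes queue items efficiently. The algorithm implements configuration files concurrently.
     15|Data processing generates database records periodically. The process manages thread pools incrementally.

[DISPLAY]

e]  Don't Sav│ q┃                          0
─────────────┘at┃──┬───┬───┐                
ocessing transfo┃8 │ 9 │ ÷ │                
                ┃──┼───┼───┤                
dule transforms ┃5 │ 6 │ × │                
━━━━━━━━━━━━━━━━┛──┼───┼───┤                
          ┃│ 1 │ 2 │ 3 │ - │                
          ┗━━━━━━━━━━━━━━━━━━━━━━━━━━━━━━━━━
                                            
                                            
                                            
                                            
                                            
                                            
                                            
                                            


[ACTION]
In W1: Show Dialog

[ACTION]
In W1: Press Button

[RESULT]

cess validates q┃                          0
ocessing generat┃──┬───┬───┐                
ocessing transfo┃8 │ 9 │ ÷ │                
                ┃──┼───┼───┤                
dule transforms ┃5 │ 6 │ × │                
━━━━━━━━━━━━━━━━┛──┼───┼───┤                
          ┃│ 1 │ 2 │ 3 │ - │                
          ┗━━━━━━━━━━━━━━━━━━━━━━━━━━━━━━━━━
                                            
                                            
                                            
                                            
                                            
                                            
                                            
                                            


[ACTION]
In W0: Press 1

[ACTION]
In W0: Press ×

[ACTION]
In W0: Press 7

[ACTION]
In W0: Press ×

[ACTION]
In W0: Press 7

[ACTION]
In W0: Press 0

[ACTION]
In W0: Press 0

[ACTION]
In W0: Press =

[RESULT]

cess validates q┃                       4900
ocessing generat┃──┬───┬───┐                
ocessing transfo┃8 │ 9 │ ÷ │                
                ┃──┼───┼───┤                
dule transforms ┃5 │ 6 │ × │                
━━━━━━━━━━━━━━━━┛──┼───┼───┤                
          ┃│ 1 │ 2 │ 3 │ - │                
          ┗━━━━━━━━━━━━━━━━━━━━━━━━━━━━━━━━━
                                            
                                            
                                            
                                            
                                            
                                            
                                            
                                            


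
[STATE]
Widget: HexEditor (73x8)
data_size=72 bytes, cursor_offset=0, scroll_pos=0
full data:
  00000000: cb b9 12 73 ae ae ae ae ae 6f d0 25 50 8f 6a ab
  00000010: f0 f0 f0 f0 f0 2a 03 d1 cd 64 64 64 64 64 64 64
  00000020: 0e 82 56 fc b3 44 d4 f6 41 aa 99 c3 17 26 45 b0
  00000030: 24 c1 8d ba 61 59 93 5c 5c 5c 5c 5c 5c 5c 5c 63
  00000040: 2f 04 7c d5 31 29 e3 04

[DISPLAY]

00000000  CB b9 12 73 ae ae ae ae  ae 6f d0 25 50 8f 6a ab  |...s.....o.%
00000010  f0 f0 f0 f0 f0 2a 03 d1  cd 64 64 64 64 64 64 64  |.....*...ddd
00000020  0e 82 56 fc b3 44 d4 f6  41 aa 99 c3 17 26 45 b0  |..V..D..A...
00000030  24 c1 8d ba 61 59 93 5c  5c 5c 5c 5c 5c 5c 5c 63  |$...aY.\\\\\
00000040  2f 04 7c d5 31 29 e3 04                           |/.|.1)..    
                                                                         
                                                                         
                                                                         


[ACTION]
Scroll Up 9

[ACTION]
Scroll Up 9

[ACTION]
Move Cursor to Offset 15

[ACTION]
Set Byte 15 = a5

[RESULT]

00000000  cb b9 12 73 ae ae ae ae  ae 6f d0 25 50 8f 6a A5  |...s.....o.%
00000010  f0 f0 f0 f0 f0 2a 03 d1  cd 64 64 64 64 64 64 64  |.....*...ddd
00000020  0e 82 56 fc b3 44 d4 f6  41 aa 99 c3 17 26 45 b0  |..V..D..A...
00000030  24 c1 8d ba 61 59 93 5c  5c 5c 5c 5c 5c 5c 5c 63  |$...aY.\\\\\
00000040  2f 04 7c d5 31 29 e3 04                           |/.|.1)..    
                                                                         
                                                                         
                                                                         


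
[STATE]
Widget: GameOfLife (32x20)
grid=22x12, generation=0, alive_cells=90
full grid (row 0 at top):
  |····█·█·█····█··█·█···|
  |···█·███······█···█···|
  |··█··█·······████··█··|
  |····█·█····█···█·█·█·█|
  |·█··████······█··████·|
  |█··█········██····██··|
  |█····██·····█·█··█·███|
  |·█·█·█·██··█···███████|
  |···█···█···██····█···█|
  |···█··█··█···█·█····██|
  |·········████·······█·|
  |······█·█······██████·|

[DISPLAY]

Gen: 0                          
····█·█·█····█··█·█···          
···█·███······█···█···          
··█··█·······████··█··          
····█·█····█···█·█·█·█          
·█··████······█··████·          
█··█········██····██··          
█····██·····█·█··█·███          
·█·█·█·██··█···███████          
···█···█···██····█···█          
···█··█··█···█·█····██          
·········████·······█·          
······█·█······██████·          
                                
                                
                                
                                
                                
                                
                                


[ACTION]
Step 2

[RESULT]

Gen: 2                          
·················██···          
···██·██········█··██·          
··██··███·······█··██·          
··█··█·██······█······          
··███████···█·████····          
█··██···█·······█·····          
█·█··█·····█···█······          
··████··█·············          
······██··██···██·····          
·················██···          
·······█····████·····█          
············█··██··█··          
                                
                                
                                
                                
                                
                                
                                


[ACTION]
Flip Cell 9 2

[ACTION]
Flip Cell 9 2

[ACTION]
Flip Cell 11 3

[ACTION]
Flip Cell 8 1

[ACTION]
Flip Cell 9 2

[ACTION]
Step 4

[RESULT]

Gen: 6                          
················████··          
·██··██········███··█·          
███···········█····██·          
██···········█·····█··          
·············███······          
·················█····          
···██·██········█·····          
·█·█··█·█·····█··██···          
·█·█··███····█···█····          
·············█········          
···················█··          
··············██·██···          
                                
                                
                                
                                
                                
                                
                                


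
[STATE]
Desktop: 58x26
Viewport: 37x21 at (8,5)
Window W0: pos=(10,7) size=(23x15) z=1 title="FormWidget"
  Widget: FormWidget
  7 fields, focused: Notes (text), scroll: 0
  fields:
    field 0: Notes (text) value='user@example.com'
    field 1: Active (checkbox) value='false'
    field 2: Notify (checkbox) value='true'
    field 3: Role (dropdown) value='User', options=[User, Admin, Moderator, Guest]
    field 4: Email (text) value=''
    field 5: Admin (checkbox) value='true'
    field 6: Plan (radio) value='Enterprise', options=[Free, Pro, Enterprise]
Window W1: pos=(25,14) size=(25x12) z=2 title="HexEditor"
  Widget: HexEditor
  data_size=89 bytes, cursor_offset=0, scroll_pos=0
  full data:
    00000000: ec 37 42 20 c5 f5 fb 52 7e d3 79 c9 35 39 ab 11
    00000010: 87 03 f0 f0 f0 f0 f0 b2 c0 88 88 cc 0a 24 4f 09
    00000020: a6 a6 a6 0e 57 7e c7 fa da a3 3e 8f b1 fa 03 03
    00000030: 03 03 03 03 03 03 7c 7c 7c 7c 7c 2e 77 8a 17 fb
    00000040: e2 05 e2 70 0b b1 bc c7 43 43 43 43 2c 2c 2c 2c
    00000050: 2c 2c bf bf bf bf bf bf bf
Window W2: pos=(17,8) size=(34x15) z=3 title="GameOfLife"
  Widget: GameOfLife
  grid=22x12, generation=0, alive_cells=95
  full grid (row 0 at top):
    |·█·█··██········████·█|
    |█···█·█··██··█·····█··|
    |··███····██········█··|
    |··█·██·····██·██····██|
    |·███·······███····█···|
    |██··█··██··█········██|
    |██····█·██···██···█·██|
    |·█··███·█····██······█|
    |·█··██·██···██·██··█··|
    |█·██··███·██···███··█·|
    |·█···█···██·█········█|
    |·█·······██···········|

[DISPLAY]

                                     
                                     
  ┏━━━━━━━━━━━━━━━━━━━━━┓            
  ┃ FormW┏━━━━━━━━━━━━━━━━━━━━━━━━━━━
  ┠──────┃ GameOfLife                
  ┃> Note┠───────────────────────────
  ┃  Acti┃Gen: 0                     
  ┃  Noti┃█···█·█··██··█·····█··     
  ┃  Role┃··███····██········█··     
  ┃  Emai┃··█·██·····██·██····██     
  ┃  Admi┃·███·······███····█···     
  ┃  Plan┃██··█··██··█········██     
  ┃      ┃██····█·██···██···█·██     
  ┃      ┃·█··███·█····██······█     
  ┃      ┃·█··██·██···██·██··█··     
  ┃      ┃█·██··███·██···███··█·     
  ┗━━━━━━┃·█···█···██·█········█     
         ┗━━━━━━━━━━━━━━━━━━━━━━━━━━━
                 ┃                   
                 ┃                   
                 ┗━━━━━━━━━━━━━━━━━━━


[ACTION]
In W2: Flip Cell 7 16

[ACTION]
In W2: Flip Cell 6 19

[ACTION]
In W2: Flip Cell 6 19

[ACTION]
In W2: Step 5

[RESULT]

                                     
                                     
  ┏━━━━━━━━━━━━━━━━━━━━━┓            
  ┃ FormW┏━━━━━━━━━━━━━━━━━━━━━━━━━━━
  ┠──────┃ GameOfLife                
  ┃> Note┠───────────────────────────
  ┃  Acti┃Gen: 5                     
  ┃  Noti┃·······██·█·······█·█·     
  ┃  Role┃█······████···██··█·██     
  ┃  Emai┃██·██·█······█·····██·     
  ┃  Admi┃█··██·██···████·█·····     
  ┃  Plan┃·█████·····█·█··█·····     
  ┃      ┃·█······██·██·██······     
  ┃      ┃··█·······█··██·······     
  ┃      ┃·██···█···█···█····███     
  ┃      ┃··█··········█·····█·█     
  ┗━━━━━━┃··██······█··█·····██·     
         ┗━━━━━━━━━━━━━━━━━━━━━━━━━━━
                 ┃                   
                 ┃                   
                 ┗━━━━━━━━━━━━━━━━━━━


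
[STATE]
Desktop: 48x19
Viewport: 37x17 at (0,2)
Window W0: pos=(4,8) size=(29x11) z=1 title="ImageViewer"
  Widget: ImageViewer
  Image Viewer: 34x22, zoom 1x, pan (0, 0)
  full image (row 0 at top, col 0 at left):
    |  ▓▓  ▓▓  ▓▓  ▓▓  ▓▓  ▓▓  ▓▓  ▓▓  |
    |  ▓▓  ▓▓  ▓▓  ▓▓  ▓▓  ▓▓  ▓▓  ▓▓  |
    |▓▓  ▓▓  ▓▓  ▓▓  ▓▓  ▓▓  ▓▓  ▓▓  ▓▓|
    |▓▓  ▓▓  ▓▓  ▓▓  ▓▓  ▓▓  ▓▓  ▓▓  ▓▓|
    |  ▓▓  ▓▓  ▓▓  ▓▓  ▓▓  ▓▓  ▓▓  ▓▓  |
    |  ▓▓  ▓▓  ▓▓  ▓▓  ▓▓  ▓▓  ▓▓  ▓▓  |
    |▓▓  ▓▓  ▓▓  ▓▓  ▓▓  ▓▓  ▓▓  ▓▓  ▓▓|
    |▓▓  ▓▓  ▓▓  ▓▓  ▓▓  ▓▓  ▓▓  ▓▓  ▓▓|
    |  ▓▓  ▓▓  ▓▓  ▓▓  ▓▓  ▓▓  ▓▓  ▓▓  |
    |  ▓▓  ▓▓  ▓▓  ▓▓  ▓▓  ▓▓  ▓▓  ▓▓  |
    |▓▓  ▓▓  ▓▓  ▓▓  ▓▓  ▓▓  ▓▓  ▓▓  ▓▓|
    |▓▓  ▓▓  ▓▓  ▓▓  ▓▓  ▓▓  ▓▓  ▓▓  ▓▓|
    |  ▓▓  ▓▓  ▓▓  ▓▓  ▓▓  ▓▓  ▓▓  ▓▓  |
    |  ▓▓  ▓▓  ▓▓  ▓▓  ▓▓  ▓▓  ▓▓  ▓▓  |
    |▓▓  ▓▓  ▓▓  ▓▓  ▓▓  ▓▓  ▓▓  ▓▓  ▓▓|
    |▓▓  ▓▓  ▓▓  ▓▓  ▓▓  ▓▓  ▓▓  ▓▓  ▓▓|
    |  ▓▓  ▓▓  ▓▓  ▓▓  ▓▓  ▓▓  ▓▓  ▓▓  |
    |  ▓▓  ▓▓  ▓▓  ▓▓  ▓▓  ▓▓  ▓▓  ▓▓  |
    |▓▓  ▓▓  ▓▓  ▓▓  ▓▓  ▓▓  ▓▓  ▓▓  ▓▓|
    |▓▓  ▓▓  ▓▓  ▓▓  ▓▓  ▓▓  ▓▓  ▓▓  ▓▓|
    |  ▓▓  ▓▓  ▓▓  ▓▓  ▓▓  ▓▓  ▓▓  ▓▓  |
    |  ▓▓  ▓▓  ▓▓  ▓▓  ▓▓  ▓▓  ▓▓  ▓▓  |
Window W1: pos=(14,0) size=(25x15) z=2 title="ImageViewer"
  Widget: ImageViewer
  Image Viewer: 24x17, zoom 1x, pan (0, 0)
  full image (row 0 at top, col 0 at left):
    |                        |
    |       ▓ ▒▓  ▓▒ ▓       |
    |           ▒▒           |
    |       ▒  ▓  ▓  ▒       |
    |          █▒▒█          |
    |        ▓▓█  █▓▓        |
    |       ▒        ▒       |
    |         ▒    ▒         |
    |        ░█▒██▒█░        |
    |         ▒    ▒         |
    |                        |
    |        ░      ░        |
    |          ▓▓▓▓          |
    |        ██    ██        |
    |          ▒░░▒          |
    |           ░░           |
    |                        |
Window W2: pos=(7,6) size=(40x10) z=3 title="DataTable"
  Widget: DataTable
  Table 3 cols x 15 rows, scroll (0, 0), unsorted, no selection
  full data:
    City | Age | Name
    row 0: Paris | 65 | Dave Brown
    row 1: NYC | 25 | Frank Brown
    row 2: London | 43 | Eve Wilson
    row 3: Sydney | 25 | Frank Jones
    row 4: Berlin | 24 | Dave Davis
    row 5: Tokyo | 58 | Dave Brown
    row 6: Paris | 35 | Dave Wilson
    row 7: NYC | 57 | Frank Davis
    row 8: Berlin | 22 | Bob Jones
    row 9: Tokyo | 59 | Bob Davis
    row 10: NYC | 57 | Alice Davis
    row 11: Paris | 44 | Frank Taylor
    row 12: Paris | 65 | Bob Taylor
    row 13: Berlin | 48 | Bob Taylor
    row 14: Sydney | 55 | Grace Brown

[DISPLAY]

              ┠──────────────────────
              ┃                      
              ┃       ▓ ▒▓  ▓▒ ▓     
              ┃           ▒▒         
       ┏━━━━━━━━━━━━━━━━━━━━━━━━━━━━━
       ┃ DataTable                   
    ┏━━┠─────────────────────────────
    ┃ I┃City  │Age│Name              
    ┠──┃──────┼───┼────────────      
    ┃  ┃Paris │65 │Dave Brown        
    ┃  ┃NYC   │25 │Frank Brown       
    ┃▓▓┃London│43 │Eve Wilson        
    ┃▓▓┃Sydney│25 │Frank Jones       
    ┃  ┗━━━━━━━━━━━━━━━━━━━━━━━━━━━━━
    ┃  ▓▓  ▓▓  ▓▓  ▓▓  ▓▓  ▓▓  ▓┃    
    ┃▓▓  ▓▓  ▓▓  ▓▓  ▓▓  ▓▓  ▓▓ ┃    
    ┗━━━━━━━━━━━━━━━━━━━━━━━━━━━┛    


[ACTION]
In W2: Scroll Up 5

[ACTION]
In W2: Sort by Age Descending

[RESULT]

              ┠──────────────────────
              ┃                      
              ┃       ▓ ▒▓  ▓▒ ▓     
              ┃           ▒▒         
       ┏━━━━━━━━━━━━━━━━━━━━━━━━━━━━━
       ┃ DataTable                   
    ┏━━┠─────────────────────────────
    ┃ I┃City  │Ag▼│Name              
    ┠──┃──────┼───┼────────────      
    ┃  ┃Paris │65 │Dave Brown        
    ┃  ┃Paris │65 │Bob Taylor        
    ┃▓▓┃Tokyo │59 │Bob Davis         
    ┃▓▓┃Tokyo │58 │Dave Brown        
    ┃  ┗━━━━━━━━━━━━━━━━━━━━━━━━━━━━━
    ┃  ▓▓  ▓▓  ▓▓  ▓▓  ▓▓  ▓▓  ▓┃    
    ┃▓▓  ▓▓  ▓▓  ▓▓  ▓▓  ▓▓  ▓▓ ┃    
    ┗━━━━━━━━━━━━━━━━━━━━━━━━━━━┛    


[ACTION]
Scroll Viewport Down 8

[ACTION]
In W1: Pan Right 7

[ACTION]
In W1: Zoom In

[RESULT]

              ┠──────────────────────
              ┃                      
              ┃                      
              ┃       ▓▓  ▒▒▓▓    ▓▓▒
       ┏━━━━━━━━━━━━━━━━━━━━━━━━━━━━━
       ┃ DataTable                   
    ┏━━┠─────────────────────────────
    ┃ I┃City  │Ag▼│Name              
    ┠──┃──────┼───┼────────────      
    ┃  ┃Paris │65 │Dave Brown        
    ┃  ┃Paris │65 │Bob Taylor        
    ┃▓▓┃Tokyo │59 │Bob Davis         
    ┃▓▓┃Tokyo │58 │Dave Brown        
    ┃  ┗━━━━━━━━━━━━━━━━━━━━━━━━━━━━━
    ┃  ▓▓  ▓▓  ▓▓  ▓▓  ▓▓  ▓▓  ▓┃    
    ┃▓▓  ▓▓  ▓▓  ▓▓  ▓▓  ▓▓  ▓▓ ┃    
    ┗━━━━━━━━━━━━━━━━━━━━━━━━━━━┛    
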